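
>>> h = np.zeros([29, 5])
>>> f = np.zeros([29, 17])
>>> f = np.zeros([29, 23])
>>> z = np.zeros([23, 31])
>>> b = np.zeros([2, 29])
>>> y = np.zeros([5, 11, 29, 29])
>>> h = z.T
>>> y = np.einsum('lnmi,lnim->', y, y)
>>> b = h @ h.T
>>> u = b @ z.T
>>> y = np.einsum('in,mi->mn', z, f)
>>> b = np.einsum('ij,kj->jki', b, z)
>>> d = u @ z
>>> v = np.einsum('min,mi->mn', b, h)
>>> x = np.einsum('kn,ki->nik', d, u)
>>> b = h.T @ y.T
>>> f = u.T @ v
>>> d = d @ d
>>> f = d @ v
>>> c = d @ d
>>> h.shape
(31, 23)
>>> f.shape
(31, 31)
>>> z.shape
(23, 31)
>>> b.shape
(23, 29)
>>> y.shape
(29, 31)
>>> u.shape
(31, 23)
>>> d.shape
(31, 31)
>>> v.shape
(31, 31)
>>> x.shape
(31, 23, 31)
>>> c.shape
(31, 31)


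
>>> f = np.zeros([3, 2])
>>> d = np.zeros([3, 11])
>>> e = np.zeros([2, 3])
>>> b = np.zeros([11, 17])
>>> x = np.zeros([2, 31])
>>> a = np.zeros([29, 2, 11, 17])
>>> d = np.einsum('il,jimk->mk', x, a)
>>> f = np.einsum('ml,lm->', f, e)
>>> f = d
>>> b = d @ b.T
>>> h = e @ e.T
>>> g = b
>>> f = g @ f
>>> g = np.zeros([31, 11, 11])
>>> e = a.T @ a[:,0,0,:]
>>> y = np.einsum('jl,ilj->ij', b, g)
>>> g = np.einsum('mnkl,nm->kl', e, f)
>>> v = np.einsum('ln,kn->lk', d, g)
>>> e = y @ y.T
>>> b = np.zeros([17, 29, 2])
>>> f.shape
(11, 17)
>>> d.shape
(11, 17)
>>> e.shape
(31, 31)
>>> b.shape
(17, 29, 2)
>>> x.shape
(2, 31)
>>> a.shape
(29, 2, 11, 17)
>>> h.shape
(2, 2)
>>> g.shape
(2, 17)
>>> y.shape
(31, 11)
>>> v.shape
(11, 2)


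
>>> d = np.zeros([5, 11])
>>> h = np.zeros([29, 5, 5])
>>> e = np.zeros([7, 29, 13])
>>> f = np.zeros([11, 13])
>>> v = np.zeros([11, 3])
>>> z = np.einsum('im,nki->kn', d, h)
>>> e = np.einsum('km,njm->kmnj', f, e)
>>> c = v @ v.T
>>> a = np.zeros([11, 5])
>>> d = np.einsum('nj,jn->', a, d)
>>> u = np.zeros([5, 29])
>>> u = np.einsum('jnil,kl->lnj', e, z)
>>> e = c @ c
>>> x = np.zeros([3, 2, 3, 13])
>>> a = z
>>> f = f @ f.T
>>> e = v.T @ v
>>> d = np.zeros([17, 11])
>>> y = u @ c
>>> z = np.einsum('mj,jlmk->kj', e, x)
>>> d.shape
(17, 11)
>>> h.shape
(29, 5, 5)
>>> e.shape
(3, 3)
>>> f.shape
(11, 11)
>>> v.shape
(11, 3)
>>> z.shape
(13, 3)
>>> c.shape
(11, 11)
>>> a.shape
(5, 29)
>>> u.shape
(29, 13, 11)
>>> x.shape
(3, 2, 3, 13)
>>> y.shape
(29, 13, 11)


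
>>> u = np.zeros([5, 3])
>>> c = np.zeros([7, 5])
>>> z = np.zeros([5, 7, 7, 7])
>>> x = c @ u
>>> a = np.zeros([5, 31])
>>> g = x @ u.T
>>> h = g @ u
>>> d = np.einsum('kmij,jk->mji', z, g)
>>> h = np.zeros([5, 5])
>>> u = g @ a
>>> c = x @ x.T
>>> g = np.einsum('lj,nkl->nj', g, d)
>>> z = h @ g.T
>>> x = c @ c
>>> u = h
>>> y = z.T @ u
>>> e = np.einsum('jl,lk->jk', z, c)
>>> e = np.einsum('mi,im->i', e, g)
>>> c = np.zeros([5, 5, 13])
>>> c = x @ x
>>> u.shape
(5, 5)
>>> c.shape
(7, 7)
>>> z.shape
(5, 7)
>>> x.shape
(7, 7)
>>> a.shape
(5, 31)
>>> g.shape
(7, 5)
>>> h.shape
(5, 5)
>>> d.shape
(7, 7, 7)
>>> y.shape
(7, 5)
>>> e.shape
(7,)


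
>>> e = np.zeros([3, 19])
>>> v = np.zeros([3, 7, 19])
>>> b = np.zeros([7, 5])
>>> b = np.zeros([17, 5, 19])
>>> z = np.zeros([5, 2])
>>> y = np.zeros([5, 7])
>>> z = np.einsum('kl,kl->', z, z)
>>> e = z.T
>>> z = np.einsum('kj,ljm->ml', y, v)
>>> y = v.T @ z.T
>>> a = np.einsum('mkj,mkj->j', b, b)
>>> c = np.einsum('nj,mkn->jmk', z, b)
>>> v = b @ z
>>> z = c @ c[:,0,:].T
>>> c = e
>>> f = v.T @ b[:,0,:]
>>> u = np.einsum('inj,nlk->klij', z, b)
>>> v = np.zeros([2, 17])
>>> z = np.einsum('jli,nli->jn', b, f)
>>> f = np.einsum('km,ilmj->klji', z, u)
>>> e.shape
()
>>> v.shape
(2, 17)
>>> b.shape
(17, 5, 19)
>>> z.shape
(17, 3)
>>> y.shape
(19, 7, 19)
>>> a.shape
(19,)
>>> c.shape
()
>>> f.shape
(17, 5, 3, 19)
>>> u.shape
(19, 5, 3, 3)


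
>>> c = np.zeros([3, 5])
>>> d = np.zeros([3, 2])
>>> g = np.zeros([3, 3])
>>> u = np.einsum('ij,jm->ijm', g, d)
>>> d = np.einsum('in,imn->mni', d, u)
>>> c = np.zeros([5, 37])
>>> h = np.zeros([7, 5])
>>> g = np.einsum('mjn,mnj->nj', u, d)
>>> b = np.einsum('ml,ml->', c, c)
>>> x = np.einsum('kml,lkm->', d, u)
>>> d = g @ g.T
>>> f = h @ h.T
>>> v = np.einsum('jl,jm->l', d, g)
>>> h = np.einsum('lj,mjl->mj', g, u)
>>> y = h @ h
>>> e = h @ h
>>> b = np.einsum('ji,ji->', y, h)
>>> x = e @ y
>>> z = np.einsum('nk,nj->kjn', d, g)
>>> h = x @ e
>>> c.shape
(5, 37)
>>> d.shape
(2, 2)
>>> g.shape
(2, 3)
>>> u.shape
(3, 3, 2)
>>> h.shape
(3, 3)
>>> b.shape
()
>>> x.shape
(3, 3)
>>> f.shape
(7, 7)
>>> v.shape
(2,)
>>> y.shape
(3, 3)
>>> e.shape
(3, 3)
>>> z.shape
(2, 3, 2)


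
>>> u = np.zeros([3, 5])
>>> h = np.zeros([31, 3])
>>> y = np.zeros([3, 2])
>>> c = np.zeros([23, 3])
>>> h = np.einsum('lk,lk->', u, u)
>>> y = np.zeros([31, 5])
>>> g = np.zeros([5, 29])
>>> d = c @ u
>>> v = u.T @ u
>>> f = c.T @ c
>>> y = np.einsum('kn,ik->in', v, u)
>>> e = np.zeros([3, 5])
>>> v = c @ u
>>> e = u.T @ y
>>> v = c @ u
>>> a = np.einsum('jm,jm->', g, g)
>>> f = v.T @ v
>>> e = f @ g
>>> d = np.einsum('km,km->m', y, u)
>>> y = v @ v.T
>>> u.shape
(3, 5)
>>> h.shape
()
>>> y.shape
(23, 23)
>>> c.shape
(23, 3)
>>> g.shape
(5, 29)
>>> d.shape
(5,)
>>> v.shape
(23, 5)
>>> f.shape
(5, 5)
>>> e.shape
(5, 29)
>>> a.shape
()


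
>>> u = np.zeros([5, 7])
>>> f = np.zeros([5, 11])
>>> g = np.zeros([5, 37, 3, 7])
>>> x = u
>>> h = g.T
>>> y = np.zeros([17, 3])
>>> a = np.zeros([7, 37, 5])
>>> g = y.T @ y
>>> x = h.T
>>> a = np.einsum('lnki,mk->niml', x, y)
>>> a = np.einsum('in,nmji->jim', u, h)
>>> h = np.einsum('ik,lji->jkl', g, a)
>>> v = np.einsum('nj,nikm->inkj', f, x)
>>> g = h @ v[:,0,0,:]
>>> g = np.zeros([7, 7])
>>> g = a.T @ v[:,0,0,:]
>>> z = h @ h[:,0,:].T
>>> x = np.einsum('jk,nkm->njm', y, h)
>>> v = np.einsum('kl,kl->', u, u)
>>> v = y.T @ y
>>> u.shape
(5, 7)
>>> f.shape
(5, 11)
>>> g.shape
(3, 5, 11)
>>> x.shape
(5, 17, 37)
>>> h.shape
(5, 3, 37)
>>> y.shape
(17, 3)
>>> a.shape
(37, 5, 3)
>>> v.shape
(3, 3)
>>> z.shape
(5, 3, 5)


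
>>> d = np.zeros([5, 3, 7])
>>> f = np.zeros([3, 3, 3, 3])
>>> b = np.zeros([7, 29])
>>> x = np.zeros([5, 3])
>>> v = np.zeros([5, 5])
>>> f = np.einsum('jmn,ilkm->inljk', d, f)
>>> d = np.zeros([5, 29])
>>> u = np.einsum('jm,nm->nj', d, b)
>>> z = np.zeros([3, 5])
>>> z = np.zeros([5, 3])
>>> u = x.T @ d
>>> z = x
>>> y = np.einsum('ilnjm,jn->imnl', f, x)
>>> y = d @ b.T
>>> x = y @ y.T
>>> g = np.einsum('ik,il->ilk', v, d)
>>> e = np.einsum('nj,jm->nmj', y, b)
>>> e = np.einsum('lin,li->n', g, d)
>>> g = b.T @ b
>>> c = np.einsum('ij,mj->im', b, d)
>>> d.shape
(5, 29)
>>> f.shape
(3, 7, 3, 5, 3)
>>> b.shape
(7, 29)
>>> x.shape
(5, 5)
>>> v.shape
(5, 5)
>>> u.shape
(3, 29)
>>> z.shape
(5, 3)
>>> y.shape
(5, 7)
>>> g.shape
(29, 29)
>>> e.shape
(5,)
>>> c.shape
(7, 5)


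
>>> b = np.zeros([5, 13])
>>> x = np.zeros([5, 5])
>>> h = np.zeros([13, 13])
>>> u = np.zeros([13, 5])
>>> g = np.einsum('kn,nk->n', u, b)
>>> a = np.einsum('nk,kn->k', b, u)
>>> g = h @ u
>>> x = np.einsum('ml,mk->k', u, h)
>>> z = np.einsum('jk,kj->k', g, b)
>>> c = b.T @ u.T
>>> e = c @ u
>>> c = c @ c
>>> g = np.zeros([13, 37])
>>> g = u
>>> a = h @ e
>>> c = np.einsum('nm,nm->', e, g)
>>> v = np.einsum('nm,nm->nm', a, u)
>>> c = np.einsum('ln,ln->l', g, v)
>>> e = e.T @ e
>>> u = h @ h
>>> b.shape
(5, 13)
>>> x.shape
(13,)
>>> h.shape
(13, 13)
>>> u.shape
(13, 13)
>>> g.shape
(13, 5)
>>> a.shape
(13, 5)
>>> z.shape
(5,)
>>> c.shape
(13,)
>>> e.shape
(5, 5)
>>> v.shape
(13, 5)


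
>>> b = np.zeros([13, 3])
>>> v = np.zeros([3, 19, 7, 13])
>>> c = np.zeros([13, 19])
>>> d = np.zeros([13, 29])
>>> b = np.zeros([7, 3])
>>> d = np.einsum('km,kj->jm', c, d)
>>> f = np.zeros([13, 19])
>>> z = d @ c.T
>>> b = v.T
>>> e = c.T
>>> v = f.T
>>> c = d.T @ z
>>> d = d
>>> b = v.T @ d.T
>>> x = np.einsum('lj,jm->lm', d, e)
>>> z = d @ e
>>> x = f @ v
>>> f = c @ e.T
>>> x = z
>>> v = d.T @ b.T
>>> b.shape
(13, 29)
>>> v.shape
(19, 13)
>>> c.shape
(19, 13)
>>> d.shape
(29, 19)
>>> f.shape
(19, 19)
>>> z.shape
(29, 13)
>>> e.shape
(19, 13)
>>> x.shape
(29, 13)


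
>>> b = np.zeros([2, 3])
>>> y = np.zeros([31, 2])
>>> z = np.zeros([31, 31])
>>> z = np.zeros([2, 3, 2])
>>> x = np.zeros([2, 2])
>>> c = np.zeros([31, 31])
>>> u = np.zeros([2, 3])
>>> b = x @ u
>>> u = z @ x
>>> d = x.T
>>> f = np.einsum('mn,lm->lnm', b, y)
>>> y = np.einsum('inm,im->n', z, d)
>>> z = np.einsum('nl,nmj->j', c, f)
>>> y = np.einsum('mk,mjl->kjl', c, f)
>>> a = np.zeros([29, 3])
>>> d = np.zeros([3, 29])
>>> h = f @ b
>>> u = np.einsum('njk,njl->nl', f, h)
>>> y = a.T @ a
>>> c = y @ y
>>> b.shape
(2, 3)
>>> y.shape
(3, 3)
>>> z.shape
(2,)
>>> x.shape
(2, 2)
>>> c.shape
(3, 3)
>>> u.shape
(31, 3)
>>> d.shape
(3, 29)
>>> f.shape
(31, 3, 2)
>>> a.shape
(29, 3)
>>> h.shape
(31, 3, 3)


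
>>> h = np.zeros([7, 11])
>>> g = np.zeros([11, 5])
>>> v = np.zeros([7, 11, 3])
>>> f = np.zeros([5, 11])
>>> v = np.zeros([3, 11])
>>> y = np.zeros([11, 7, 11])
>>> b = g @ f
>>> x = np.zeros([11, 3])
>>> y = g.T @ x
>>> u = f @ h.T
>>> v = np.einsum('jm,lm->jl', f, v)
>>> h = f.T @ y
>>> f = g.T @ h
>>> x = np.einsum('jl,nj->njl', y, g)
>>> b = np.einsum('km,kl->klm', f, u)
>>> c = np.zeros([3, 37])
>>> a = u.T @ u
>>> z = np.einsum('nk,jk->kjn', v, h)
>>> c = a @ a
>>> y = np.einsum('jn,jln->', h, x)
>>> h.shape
(11, 3)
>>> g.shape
(11, 5)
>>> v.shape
(5, 3)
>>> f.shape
(5, 3)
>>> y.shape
()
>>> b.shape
(5, 7, 3)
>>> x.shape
(11, 5, 3)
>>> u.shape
(5, 7)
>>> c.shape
(7, 7)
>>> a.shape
(7, 7)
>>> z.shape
(3, 11, 5)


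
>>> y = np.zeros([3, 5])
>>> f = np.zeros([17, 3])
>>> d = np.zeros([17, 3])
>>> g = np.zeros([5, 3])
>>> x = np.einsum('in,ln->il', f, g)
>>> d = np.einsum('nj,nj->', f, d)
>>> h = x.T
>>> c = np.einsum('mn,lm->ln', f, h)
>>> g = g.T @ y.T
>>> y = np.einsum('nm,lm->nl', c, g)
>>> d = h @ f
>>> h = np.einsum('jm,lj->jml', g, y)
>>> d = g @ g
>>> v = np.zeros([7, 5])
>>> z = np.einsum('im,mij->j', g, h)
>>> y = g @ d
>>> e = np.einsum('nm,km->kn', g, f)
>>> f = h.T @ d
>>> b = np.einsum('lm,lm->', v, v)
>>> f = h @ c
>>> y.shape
(3, 3)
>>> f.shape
(3, 3, 3)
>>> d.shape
(3, 3)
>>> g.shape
(3, 3)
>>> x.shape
(17, 5)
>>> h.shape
(3, 3, 5)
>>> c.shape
(5, 3)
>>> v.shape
(7, 5)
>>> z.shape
(5,)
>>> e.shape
(17, 3)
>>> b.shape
()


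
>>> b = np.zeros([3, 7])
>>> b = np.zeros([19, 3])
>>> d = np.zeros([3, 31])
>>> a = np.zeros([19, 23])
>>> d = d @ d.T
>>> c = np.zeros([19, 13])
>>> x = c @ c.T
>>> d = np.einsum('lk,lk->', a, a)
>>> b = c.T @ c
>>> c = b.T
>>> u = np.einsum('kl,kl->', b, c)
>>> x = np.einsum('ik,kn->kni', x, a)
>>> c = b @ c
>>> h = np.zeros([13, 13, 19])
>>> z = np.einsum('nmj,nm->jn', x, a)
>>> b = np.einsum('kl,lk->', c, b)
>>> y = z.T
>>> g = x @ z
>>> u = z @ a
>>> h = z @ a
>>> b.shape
()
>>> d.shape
()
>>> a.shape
(19, 23)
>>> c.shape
(13, 13)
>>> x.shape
(19, 23, 19)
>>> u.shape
(19, 23)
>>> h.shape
(19, 23)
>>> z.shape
(19, 19)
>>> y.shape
(19, 19)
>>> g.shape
(19, 23, 19)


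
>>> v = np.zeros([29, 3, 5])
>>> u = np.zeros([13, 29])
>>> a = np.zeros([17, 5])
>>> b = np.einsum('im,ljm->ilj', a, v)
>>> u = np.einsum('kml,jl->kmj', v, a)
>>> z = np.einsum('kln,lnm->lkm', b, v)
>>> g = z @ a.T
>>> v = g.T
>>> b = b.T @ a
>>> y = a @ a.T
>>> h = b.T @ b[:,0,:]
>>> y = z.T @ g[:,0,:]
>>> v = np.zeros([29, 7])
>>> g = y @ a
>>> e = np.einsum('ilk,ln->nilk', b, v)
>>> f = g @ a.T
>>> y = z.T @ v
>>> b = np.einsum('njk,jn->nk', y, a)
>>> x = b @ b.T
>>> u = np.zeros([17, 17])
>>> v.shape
(29, 7)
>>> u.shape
(17, 17)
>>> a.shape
(17, 5)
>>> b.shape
(5, 7)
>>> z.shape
(29, 17, 5)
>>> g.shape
(5, 17, 5)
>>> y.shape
(5, 17, 7)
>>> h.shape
(5, 29, 5)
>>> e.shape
(7, 3, 29, 5)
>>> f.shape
(5, 17, 17)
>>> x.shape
(5, 5)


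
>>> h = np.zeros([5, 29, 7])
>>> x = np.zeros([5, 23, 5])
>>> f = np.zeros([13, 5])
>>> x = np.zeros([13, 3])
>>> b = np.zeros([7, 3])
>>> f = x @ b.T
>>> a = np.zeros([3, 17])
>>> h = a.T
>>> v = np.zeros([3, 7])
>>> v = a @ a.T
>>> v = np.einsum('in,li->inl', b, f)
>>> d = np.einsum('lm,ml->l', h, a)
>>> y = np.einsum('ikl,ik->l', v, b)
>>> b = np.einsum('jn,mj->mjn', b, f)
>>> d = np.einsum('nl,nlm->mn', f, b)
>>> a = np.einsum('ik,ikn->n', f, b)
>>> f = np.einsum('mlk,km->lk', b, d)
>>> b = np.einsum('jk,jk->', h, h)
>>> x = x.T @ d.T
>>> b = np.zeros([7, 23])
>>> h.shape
(17, 3)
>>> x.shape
(3, 3)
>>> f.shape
(7, 3)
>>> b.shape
(7, 23)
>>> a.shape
(3,)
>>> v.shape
(7, 3, 13)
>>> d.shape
(3, 13)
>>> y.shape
(13,)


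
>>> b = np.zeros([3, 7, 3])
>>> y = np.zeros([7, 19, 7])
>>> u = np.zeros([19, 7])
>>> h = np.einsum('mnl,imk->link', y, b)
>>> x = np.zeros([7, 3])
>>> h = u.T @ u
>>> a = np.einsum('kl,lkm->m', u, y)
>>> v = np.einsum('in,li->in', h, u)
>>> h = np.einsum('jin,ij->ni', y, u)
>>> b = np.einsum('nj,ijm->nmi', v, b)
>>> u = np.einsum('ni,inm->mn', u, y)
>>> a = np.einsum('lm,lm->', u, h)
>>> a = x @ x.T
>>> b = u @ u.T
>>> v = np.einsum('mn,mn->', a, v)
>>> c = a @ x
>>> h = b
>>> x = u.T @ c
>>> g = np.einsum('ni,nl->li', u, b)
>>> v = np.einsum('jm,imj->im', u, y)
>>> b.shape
(7, 7)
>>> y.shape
(7, 19, 7)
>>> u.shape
(7, 19)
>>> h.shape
(7, 7)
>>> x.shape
(19, 3)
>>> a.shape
(7, 7)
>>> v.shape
(7, 19)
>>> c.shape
(7, 3)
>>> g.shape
(7, 19)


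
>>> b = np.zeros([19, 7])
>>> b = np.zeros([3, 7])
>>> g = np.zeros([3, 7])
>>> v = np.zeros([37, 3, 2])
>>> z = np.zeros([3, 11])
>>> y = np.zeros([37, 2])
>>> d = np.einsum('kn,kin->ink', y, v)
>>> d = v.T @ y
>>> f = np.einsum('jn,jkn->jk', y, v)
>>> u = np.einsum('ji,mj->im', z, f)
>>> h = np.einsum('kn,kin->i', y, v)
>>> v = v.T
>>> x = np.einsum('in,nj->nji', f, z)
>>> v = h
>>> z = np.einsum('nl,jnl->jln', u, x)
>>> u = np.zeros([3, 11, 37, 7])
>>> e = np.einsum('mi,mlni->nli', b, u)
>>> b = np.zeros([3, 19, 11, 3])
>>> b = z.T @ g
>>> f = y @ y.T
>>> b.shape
(11, 37, 7)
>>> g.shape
(3, 7)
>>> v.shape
(3,)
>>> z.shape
(3, 37, 11)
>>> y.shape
(37, 2)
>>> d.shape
(2, 3, 2)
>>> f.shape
(37, 37)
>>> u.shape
(3, 11, 37, 7)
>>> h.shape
(3,)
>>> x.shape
(3, 11, 37)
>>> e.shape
(37, 11, 7)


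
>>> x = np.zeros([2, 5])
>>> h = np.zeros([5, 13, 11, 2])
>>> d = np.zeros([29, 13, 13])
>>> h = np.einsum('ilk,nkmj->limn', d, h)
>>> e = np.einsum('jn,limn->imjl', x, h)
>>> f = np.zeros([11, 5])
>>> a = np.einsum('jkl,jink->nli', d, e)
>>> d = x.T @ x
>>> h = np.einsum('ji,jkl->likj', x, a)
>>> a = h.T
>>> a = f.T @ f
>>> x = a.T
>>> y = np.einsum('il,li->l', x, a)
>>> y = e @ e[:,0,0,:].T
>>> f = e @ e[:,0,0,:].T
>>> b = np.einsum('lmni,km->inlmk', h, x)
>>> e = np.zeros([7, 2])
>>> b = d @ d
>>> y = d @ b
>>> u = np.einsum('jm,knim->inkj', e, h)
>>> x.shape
(5, 5)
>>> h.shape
(11, 5, 13, 2)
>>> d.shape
(5, 5)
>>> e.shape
(7, 2)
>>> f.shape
(29, 11, 2, 29)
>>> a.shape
(5, 5)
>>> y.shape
(5, 5)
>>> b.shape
(5, 5)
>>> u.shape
(13, 5, 11, 7)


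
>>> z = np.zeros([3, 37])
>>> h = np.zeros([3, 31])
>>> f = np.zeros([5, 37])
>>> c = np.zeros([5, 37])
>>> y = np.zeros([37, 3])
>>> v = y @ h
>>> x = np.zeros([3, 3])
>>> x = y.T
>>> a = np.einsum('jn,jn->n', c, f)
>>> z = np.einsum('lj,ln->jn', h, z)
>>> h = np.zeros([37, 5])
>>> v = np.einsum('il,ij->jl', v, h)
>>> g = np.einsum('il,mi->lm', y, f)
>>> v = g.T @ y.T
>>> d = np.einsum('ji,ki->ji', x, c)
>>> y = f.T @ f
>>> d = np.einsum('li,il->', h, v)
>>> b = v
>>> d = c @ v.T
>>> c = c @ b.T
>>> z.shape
(31, 37)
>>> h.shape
(37, 5)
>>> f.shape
(5, 37)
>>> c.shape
(5, 5)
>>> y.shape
(37, 37)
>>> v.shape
(5, 37)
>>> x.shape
(3, 37)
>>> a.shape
(37,)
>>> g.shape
(3, 5)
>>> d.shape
(5, 5)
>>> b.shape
(5, 37)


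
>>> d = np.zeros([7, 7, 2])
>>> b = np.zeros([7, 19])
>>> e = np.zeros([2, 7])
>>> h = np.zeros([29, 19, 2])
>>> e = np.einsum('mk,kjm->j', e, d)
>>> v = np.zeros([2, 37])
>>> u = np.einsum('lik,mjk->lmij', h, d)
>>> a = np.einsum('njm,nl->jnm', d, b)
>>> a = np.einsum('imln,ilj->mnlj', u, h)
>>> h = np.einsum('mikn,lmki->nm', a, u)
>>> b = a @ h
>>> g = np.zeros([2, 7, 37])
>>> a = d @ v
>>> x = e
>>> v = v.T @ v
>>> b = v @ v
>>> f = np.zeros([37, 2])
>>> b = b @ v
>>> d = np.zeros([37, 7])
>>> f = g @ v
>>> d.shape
(37, 7)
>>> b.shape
(37, 37)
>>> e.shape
(7,)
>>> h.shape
(2, 7)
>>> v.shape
(37, 37)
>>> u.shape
(29, 7, 19, 7)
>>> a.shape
(7, 7, 37)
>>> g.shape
(2, 7, 37)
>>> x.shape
(7,)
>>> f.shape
(2, 7, 37)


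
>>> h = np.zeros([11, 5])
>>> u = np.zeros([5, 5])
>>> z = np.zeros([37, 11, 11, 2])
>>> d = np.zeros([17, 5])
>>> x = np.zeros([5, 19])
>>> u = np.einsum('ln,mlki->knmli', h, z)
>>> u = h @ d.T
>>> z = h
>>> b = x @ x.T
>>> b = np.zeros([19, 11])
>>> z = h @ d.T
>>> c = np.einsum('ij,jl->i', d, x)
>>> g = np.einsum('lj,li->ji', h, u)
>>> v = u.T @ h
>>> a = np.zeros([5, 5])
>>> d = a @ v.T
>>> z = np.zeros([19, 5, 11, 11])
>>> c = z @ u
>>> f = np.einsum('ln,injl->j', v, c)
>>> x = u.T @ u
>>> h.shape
(11, 5)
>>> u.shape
(11, 17)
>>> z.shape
(19, 5, 11, 11)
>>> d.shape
(5, 17)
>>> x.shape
(17, 17)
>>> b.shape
(19, 11)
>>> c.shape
(19, 5, 11, 17)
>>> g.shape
(5, 17)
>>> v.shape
(17, 5)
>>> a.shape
(5, 5)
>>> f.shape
(11,)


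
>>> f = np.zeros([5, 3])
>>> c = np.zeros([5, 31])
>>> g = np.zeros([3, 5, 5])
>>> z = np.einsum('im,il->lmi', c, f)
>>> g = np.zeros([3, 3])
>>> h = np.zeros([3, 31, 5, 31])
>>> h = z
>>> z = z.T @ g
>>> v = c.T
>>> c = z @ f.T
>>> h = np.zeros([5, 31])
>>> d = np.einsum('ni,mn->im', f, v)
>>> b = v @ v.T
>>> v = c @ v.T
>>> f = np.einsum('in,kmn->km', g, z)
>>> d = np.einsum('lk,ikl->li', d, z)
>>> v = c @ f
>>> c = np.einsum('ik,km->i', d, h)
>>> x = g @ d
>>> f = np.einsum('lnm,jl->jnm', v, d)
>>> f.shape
(3, 31, 31)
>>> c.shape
(3,)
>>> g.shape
(3, 3)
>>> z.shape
(5, 31, 3)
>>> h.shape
(5, 31)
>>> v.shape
(5, 31, 31)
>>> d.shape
(3, 5)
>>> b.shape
(31, 31)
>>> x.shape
(3, 5)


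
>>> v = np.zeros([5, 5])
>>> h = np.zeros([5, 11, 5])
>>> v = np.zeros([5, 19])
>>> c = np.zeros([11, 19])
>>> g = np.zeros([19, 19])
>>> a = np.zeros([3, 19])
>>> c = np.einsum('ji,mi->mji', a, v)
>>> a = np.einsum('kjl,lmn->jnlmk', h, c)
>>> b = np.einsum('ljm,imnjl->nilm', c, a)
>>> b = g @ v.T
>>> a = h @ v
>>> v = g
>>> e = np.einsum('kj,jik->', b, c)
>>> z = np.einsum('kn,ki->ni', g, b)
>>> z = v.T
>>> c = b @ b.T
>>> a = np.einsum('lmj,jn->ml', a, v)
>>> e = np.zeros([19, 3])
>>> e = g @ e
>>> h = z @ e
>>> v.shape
(19, 19)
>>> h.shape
(19, 3)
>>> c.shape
(19, 19)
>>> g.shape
(19, 19)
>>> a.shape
(11, 5)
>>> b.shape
(19, 5)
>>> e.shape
(19, 3)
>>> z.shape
(19, 19)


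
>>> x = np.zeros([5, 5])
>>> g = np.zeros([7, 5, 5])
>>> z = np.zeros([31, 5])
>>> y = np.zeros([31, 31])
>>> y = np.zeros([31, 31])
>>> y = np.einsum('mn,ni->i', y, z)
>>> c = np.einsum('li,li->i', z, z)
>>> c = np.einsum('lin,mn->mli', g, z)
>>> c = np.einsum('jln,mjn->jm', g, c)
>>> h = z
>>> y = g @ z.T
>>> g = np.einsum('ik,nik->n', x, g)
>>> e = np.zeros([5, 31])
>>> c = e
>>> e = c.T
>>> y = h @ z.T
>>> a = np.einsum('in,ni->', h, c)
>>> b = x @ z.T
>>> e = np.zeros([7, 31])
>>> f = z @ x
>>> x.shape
(5, 5)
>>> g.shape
(7,)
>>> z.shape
(31, 5)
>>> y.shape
(31, 31)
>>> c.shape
(5, 31)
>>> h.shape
(31, 5)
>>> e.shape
(7, 31)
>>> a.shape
()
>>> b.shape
(5, 31)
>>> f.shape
(31, 5)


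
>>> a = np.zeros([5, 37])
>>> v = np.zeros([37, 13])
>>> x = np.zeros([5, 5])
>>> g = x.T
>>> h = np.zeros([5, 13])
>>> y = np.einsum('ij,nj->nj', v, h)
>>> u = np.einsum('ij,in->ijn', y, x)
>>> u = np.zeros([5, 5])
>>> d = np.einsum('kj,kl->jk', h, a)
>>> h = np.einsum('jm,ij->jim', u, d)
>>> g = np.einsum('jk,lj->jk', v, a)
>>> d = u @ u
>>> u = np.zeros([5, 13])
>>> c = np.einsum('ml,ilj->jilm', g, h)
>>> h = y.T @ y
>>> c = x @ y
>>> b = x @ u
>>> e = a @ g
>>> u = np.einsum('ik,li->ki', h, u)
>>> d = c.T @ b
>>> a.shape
(5, 37)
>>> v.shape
(37, 13)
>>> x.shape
(5, 5)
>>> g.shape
(37, 13)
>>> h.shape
(13, 13)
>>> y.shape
(5, 13)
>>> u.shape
(13, 13)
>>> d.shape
(13, 13)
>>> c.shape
(5, 13)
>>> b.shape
(5, 13)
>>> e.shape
(5, 13)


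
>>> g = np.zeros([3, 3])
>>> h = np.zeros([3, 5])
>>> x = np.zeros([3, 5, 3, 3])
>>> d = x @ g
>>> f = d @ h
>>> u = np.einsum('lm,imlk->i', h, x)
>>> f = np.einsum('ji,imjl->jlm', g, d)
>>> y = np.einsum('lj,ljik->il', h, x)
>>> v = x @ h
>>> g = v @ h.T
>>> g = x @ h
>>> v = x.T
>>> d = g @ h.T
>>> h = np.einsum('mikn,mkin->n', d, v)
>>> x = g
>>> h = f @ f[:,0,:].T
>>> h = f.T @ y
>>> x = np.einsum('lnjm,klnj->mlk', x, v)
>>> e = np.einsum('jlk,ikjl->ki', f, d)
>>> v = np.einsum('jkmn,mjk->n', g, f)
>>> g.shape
(3, 5, 3, 5)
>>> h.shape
(5, 3, 3)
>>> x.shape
(5, 3, 3)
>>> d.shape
(3, 5, 3, 3)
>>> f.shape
(3, 3, 5)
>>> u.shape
(3,)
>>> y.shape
(3, 3)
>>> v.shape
(5,)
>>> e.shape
(5, 3)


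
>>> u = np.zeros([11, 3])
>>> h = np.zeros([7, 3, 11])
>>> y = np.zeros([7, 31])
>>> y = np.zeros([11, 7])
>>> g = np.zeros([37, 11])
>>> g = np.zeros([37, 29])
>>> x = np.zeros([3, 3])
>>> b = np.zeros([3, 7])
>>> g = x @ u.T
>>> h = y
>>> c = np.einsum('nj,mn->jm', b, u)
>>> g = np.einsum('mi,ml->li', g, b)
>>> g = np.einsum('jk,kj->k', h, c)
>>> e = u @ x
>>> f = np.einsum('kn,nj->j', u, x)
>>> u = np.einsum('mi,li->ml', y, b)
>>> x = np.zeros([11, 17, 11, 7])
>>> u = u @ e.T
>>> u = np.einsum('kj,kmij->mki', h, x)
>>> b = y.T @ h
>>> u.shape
(17, 11, 11)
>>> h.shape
(11, 7)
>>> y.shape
(11, 7)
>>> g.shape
(7,)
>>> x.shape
(11, 17, 11, 7)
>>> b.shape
(7, 7)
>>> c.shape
(7, 11)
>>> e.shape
(11, 3)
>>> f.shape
(3,)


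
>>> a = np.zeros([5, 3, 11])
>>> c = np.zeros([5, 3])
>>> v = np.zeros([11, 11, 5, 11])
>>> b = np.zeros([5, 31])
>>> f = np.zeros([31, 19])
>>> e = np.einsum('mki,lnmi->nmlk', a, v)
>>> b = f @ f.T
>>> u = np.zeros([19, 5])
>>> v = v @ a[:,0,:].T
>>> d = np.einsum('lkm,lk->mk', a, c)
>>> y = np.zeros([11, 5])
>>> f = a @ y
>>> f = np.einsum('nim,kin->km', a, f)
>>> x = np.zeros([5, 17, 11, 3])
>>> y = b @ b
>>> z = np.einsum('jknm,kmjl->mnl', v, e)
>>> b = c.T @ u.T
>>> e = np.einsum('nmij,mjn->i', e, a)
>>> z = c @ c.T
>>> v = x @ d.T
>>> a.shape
(5, 3, 11)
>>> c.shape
(5, 3)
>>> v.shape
(5, 17, 11, 11)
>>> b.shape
(3, 19)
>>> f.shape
(5, 11)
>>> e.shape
(11,)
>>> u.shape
(19, 5)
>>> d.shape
(11, 3)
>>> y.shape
(31, 31)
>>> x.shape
(5, 17, 11, 3)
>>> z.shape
(5, 5)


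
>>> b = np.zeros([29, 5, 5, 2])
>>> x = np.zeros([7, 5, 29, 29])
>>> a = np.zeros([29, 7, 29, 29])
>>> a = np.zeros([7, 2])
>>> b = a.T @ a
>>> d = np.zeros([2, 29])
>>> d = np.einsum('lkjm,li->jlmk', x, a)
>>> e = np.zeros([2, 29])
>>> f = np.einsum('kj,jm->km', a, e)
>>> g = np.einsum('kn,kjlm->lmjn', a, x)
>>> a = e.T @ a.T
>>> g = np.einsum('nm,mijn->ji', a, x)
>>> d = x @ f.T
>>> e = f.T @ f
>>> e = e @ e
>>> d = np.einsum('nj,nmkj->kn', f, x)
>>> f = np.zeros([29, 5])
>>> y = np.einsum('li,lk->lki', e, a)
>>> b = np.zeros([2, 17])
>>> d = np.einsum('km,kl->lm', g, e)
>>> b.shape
(2, 17)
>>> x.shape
(7, 5, 29, 29)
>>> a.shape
(29, 7)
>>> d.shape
(29, 5)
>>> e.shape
(29, 29)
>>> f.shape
(29, 5)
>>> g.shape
(29, 5)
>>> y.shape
(29, 7, 29)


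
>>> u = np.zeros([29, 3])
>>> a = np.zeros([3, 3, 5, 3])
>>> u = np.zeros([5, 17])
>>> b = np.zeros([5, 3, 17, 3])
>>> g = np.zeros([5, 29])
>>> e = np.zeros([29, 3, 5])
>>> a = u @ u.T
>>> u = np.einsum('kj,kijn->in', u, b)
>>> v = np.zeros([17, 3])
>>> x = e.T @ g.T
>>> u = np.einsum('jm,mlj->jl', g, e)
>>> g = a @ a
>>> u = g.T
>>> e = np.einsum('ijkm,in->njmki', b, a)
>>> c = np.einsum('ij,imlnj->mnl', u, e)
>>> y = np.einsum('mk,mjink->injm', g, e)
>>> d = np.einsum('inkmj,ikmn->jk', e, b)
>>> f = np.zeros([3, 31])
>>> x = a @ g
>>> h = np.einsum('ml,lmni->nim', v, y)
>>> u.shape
(5, 5)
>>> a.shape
(5, 5)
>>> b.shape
(5, 3, 17, 3)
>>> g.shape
(5, 5)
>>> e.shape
(5, 3, 3, 17, 5)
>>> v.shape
(17, 3)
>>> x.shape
(5, 5)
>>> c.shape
(3, 17, 3)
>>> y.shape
(3, 17, 3, 5)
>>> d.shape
(5, 3)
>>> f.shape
(3, 31)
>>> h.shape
(3, 5, 17)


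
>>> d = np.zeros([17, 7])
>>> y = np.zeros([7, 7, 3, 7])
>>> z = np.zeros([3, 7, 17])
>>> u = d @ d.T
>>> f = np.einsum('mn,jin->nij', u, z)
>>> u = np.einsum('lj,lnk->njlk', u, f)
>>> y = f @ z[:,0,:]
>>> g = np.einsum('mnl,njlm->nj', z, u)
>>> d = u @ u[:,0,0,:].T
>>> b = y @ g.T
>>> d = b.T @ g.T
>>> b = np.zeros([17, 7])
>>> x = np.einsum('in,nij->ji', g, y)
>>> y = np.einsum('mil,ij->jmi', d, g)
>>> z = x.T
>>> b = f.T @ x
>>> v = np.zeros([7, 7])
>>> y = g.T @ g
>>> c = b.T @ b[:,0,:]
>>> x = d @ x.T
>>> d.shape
(7, 7, 7)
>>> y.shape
(17, 17)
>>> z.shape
(7, 17)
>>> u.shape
(7, 17, 17, 3)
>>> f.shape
(17, 7, 3)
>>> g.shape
(7, 17)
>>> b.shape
(3, 7, 7)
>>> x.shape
(7, 7, 17)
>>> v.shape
(7, 7)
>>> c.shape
(7, 7, 7)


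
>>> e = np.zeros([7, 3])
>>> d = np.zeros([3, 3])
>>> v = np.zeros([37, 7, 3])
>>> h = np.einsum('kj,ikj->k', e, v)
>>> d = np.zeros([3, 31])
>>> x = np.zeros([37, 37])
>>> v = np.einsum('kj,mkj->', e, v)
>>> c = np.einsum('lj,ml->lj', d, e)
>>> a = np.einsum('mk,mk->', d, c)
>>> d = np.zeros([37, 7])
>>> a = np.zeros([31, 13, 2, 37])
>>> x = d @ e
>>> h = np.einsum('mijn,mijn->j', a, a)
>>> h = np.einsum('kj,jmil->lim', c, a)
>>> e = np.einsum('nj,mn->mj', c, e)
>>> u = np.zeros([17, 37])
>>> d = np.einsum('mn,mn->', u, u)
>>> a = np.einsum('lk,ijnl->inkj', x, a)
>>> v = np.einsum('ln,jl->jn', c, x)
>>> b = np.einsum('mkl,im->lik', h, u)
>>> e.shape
(7, 31)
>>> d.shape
()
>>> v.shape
(37, 31)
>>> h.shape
(37, 2, 13)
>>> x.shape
(37, 3)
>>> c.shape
(3, 31)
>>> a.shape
(31, 2, 3, 13)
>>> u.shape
(17, 37)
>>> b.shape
(13, 17, 2)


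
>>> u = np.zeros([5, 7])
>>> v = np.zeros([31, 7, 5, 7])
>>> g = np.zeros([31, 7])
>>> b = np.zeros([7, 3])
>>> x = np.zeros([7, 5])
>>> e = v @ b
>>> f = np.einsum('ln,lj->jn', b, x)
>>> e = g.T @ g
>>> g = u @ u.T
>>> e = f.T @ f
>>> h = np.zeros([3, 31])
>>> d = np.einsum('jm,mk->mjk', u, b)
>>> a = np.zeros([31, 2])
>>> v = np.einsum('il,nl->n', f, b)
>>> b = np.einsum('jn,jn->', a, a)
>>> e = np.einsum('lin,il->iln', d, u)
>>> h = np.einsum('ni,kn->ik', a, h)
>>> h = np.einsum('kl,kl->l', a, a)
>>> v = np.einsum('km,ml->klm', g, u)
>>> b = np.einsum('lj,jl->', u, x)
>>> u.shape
(5, 7)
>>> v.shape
(5, 7, 5)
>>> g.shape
(5, 5)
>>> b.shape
()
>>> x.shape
(7, 5)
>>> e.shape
(5, 7, 3)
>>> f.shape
(5, 3)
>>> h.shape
(2,)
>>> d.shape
(7, 5, 3)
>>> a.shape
(31, 2)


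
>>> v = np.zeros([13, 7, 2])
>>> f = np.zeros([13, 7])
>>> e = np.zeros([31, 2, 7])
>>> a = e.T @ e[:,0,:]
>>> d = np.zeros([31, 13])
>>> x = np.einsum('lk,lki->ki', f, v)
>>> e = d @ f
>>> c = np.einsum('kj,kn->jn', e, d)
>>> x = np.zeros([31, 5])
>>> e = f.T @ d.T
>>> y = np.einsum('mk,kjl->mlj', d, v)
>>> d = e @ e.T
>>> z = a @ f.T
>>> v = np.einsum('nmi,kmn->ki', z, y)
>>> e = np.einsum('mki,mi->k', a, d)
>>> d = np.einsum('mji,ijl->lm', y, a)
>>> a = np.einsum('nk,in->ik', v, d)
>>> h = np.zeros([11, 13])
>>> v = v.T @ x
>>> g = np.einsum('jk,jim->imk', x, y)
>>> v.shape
(13, 5)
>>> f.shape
(13, 7)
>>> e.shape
(2,)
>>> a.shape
(7, 13)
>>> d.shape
(7, 31)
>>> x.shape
(31, 5)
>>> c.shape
(7, 13)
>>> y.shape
(31, 2, 7)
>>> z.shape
(7, 2, 13)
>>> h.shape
(11, 13)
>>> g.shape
(2, 7, 5)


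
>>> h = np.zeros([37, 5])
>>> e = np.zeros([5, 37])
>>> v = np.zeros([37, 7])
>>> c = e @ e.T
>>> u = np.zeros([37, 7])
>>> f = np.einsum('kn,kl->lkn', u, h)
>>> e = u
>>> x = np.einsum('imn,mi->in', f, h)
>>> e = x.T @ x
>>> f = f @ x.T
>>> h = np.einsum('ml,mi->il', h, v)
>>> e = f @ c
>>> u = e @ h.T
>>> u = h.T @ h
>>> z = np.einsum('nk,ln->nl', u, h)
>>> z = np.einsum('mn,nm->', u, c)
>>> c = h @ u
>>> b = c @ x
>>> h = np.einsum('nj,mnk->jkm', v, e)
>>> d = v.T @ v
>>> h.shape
(7, 5, 5)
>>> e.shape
(5, 37, 5)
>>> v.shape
(37, 7)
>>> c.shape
(7, 5)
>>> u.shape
(5, 5)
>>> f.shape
(5, 37, 5)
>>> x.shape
(5, 7)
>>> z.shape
()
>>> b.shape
(7, 7)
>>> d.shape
(7, 7)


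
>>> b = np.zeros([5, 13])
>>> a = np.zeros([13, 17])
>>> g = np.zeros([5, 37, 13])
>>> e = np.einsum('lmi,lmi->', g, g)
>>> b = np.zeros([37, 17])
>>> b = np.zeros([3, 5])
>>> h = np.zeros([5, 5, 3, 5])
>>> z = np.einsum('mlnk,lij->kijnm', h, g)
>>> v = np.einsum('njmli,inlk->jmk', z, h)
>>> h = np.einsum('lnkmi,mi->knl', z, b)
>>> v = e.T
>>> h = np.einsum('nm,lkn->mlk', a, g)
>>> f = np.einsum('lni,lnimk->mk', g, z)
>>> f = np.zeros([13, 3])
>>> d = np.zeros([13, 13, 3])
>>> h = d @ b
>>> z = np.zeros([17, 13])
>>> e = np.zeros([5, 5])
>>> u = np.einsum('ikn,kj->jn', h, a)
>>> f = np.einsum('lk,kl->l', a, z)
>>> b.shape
(3, 5)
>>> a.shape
(13, 17)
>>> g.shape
(5, 37, 13)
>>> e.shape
(5, 5)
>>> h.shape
(13, 13, 5)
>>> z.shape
(17, 13)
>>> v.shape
()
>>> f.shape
(13,)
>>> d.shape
(13, 13, 3)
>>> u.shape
(17, 5)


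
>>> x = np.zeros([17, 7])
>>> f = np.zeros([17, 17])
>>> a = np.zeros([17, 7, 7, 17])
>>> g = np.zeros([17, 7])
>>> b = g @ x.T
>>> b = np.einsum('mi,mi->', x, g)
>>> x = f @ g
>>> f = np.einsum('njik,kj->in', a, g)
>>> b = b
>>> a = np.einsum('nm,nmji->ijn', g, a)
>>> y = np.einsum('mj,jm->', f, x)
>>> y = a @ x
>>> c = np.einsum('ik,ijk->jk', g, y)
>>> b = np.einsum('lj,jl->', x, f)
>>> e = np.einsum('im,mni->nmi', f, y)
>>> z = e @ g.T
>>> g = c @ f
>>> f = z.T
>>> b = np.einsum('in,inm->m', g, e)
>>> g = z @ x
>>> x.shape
(17, 7)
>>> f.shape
(17, 17, 7)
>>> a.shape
(17, 7, 17)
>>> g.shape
(7, 17, 7)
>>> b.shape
(7,)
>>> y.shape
(17, 7, 7)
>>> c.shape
(7, 7)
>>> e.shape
(7, 17, 7)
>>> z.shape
(7, 17, 17)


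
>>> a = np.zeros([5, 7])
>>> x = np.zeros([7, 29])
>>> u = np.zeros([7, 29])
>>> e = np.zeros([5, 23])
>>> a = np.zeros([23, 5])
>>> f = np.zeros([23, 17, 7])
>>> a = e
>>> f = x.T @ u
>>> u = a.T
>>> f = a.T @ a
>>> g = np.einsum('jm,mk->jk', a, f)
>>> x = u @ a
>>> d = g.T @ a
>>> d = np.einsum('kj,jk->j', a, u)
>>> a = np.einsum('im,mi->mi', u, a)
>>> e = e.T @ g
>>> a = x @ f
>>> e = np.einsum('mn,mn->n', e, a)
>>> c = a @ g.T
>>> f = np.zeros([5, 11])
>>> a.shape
(23, 23)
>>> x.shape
(23, 23)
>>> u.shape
(23, 5)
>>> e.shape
(23,)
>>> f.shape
(5, 11)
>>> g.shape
(5, 23)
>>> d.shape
(23,)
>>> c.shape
(23, 5)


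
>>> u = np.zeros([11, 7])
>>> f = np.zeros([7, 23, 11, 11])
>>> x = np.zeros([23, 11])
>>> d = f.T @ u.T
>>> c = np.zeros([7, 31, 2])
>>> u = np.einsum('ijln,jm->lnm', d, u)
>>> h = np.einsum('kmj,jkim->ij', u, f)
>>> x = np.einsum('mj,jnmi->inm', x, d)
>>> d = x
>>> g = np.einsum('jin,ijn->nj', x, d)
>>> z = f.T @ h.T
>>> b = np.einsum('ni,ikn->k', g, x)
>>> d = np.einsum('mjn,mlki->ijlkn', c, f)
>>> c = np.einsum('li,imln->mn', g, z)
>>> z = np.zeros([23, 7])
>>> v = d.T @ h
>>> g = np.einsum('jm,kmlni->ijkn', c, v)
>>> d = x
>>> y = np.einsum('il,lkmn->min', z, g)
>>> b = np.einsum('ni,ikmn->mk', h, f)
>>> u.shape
(23, 11, 7)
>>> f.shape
(7, 23, 11, 11)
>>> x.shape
(11, 11, 23)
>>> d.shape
(11, 11, 23)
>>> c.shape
(11, 11)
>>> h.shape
(11, 7)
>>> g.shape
(7, 11, 2, 31)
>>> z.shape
(23, 7)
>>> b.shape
(11, 23)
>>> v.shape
(2, 11, 23, 31, 7)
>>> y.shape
(2, 23, 31)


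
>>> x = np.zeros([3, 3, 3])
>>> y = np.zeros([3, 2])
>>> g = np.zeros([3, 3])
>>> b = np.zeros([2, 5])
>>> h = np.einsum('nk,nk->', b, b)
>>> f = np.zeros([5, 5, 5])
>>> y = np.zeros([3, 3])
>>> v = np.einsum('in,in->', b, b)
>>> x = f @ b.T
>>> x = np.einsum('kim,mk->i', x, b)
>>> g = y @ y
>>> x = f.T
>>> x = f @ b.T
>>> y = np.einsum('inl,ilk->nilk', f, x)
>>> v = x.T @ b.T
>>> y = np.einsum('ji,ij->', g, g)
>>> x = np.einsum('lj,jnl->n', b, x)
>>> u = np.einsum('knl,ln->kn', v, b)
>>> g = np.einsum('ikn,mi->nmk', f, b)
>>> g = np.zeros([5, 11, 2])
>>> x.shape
(5,)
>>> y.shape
()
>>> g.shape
(5, 11, 2)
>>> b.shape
(2, 5)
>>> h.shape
()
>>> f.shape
(5, 5, 5)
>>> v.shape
(2, 5, 2)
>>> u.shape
(2, 5)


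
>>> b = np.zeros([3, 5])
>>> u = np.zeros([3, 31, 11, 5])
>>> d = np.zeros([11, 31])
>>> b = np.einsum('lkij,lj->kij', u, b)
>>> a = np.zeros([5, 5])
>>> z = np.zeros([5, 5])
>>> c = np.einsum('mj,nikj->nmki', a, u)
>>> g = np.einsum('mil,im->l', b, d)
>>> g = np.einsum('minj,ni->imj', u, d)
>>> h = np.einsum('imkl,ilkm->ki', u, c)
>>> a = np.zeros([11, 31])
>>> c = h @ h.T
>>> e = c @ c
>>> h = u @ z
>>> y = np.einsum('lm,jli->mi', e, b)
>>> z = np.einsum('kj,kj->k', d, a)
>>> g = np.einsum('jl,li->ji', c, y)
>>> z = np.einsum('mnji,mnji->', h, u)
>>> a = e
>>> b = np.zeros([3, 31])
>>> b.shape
(3, 31)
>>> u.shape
(3, 31, 11, 5)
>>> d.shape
(11, 31)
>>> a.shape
(11, 11)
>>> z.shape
()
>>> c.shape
(11, 11)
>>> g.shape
(11, 5)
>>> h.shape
(3, 31, 11, 5)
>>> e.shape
(11, 11)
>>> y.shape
(11, 5)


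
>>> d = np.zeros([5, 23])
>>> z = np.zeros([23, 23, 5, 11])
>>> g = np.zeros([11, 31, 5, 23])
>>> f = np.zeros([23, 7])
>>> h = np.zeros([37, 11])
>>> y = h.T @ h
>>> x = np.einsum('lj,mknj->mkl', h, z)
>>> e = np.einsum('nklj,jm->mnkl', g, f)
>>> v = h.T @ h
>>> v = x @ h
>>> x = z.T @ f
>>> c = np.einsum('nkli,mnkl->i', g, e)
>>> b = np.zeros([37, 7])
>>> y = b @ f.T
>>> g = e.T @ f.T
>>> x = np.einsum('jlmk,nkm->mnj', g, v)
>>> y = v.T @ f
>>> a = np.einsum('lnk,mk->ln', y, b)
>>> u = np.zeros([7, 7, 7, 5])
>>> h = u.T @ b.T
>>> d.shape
(5, 23)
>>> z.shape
(23, 23, 5, 11)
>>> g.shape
(5, 31, 11, 23)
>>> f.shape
(23, 7)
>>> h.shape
(5, 7, 7, 37)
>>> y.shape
(11, 23, 7)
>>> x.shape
(11, 23, 5)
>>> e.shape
(7, 11, 31, 5)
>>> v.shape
(23, 23, 11)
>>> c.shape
(23,)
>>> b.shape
(37, 7)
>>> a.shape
(11, 23)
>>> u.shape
(7, 7, 7, 5)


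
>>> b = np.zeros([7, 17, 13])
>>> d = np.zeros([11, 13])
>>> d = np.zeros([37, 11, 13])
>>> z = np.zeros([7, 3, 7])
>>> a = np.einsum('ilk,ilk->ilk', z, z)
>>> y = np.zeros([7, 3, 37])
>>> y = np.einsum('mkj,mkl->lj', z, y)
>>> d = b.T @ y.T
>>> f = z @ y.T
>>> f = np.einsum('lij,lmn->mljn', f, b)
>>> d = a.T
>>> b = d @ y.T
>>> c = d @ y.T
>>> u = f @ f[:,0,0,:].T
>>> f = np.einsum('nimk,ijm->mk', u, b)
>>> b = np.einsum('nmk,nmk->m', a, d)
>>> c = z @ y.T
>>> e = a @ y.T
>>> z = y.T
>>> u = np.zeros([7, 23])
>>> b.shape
(3,)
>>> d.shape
(7, 3, 7)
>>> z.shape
(7, 37)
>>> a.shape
(7, 3, 7)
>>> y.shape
(37, 7)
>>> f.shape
(37, 17)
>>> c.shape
(7, 3, 37)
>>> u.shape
(7, 23)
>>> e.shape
(7, 3, 37)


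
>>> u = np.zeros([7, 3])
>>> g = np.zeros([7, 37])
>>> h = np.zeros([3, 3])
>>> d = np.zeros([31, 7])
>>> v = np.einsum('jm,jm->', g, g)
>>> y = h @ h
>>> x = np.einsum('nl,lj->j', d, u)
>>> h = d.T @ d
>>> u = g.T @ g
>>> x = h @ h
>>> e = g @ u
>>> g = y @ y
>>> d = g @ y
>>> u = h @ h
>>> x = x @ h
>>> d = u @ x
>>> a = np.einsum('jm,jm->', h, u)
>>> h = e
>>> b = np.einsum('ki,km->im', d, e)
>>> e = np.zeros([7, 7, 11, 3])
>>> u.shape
(7, 7)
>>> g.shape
(3, 3)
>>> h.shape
(7, 37)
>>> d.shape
(7, 7)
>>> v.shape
()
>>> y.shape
(3, 3)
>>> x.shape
(7, 7)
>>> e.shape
(7, 7, 11, 3)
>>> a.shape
()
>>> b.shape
(7, 37)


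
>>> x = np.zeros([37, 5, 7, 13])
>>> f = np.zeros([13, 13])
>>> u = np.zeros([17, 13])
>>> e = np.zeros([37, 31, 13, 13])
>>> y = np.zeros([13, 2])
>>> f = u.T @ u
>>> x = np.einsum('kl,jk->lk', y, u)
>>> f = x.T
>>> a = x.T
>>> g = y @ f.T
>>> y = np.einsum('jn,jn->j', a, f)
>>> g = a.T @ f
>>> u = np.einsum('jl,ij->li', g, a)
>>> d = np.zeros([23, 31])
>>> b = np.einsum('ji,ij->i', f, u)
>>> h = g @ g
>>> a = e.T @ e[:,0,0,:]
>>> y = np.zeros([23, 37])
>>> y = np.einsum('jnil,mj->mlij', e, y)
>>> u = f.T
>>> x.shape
(2, 13)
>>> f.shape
(13, 2)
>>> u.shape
(2, 13)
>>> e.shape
(37, 31, 13, 13)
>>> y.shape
(23, 13, 13, 37)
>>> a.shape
(13, 13, 31, 13)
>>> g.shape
(2, 2)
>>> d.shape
(23, 31)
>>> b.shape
(2,)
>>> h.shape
(2, 2)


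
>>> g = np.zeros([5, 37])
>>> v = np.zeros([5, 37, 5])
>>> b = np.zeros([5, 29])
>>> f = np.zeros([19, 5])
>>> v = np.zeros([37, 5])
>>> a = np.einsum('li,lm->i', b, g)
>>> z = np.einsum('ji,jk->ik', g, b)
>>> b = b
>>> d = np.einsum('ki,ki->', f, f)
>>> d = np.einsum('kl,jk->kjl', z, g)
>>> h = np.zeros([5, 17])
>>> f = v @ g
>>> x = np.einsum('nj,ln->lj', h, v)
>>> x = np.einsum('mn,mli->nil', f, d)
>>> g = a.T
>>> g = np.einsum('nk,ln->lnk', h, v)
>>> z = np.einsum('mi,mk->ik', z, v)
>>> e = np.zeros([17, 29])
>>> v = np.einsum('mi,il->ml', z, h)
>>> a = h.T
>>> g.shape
(37, 5, 17)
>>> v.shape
(29, 17)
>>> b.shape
(5, 29)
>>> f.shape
(37, 37)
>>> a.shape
(17, 5)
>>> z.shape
(29, 5)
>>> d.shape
(37, 5, 29)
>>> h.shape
(5, 17)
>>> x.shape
(37, 29, 5)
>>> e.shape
(17, 29)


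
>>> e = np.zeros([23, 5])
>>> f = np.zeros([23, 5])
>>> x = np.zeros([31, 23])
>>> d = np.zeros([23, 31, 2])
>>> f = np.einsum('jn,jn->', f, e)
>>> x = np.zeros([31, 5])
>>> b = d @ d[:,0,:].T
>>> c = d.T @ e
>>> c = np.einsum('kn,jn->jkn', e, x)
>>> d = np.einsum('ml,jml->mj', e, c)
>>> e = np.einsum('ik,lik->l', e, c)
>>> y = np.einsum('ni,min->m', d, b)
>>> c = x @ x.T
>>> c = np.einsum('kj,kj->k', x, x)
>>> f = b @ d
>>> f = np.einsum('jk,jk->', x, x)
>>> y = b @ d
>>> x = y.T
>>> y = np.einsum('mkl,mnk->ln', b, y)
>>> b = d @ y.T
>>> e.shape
(31,)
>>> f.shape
()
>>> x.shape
(31, 31, 23)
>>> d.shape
(23, 31)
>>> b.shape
(23, 23)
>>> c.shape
(31,)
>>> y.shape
(23, 31)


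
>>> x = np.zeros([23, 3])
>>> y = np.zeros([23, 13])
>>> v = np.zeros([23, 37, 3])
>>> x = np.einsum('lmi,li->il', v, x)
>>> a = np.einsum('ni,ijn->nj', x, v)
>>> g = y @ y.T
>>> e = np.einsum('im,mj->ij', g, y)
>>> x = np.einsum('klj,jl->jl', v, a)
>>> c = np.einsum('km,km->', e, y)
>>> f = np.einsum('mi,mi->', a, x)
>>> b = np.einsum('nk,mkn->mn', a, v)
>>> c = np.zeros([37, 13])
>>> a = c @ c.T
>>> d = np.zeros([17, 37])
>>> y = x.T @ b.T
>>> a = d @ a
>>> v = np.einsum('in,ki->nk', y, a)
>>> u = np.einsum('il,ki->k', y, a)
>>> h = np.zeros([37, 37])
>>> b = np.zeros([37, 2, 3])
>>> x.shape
(3, 37)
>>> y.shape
(37, 23)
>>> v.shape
(23, 17)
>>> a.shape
(17, 37)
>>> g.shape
(23, 23)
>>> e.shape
(23, 13)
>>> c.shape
(37, 13)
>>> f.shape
()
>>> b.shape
(37, 2, 3)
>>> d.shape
(17, 37)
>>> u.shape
(17,)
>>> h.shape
(37, 37)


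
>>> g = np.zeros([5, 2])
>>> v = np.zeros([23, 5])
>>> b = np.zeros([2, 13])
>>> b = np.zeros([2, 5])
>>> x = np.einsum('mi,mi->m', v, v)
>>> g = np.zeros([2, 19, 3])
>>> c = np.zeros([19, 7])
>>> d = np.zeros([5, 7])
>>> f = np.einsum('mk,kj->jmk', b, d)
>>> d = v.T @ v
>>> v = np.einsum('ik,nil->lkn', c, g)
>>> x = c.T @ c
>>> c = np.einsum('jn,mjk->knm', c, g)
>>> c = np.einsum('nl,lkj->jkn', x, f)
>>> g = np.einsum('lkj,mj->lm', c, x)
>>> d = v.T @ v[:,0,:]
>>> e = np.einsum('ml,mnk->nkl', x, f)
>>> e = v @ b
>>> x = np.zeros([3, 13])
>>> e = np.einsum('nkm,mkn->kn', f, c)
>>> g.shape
(5, 7)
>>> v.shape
(3, 7, 2)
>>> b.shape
(2, 5)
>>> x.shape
(3, 13)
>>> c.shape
(5, 2, 7)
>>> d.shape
(2, 7, 2)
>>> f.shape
(7, 2, 5)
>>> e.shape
(2, 7)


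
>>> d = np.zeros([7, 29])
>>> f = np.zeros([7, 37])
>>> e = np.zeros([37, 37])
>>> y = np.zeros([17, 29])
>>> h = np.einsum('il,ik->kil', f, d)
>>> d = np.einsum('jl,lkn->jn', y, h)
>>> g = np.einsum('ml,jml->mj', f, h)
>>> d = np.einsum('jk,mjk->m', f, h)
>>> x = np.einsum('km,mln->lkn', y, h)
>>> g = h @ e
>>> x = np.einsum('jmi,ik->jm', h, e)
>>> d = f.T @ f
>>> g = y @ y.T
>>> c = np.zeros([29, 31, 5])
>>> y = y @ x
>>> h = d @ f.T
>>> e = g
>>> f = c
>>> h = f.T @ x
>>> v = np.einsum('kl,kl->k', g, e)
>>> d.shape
(37, 37)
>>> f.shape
(29, 31, 5)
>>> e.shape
(17, 17)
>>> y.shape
(17, 7)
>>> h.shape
(5, 31, 7)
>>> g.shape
(17, 17)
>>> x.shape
(29, 7)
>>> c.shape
(29, 31, 5)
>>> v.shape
(17,)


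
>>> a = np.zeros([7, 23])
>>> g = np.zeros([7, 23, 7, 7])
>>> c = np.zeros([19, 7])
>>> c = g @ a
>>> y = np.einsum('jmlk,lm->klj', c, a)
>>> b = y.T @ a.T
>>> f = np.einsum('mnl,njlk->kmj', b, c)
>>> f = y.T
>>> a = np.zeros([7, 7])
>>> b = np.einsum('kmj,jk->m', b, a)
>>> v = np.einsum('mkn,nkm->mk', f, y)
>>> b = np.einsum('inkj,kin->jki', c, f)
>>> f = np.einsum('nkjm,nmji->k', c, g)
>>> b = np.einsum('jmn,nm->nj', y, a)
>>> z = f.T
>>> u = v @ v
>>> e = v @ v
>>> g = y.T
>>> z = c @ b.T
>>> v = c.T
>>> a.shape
(7, 7)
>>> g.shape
(7, 7, 23)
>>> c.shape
(7, 23, 7, 23)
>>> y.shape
(23, 7, 7)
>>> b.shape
(7, 23)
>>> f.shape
(23,)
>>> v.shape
(23, 7, 23, 7)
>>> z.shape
(7, 23, 7, 7)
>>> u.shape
(7, 7)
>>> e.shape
(7, 7)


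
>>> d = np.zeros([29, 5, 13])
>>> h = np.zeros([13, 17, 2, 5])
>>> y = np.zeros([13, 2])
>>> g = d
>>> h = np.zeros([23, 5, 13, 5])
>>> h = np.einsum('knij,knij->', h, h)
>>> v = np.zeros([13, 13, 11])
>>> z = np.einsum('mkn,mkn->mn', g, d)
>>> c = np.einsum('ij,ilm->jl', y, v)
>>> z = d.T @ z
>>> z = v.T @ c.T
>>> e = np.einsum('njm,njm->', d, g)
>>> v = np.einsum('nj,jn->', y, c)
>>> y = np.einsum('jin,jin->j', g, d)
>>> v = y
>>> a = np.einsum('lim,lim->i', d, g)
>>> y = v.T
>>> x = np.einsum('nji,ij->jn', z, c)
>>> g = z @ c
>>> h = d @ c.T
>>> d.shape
(29, 5, 13)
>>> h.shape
(29, 5, 2)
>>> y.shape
(29,)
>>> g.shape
(11, 13, 13)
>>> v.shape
(29,)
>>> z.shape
(11, 13, 2)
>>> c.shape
(2, 13)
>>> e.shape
()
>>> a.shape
(5,)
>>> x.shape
(13, 11)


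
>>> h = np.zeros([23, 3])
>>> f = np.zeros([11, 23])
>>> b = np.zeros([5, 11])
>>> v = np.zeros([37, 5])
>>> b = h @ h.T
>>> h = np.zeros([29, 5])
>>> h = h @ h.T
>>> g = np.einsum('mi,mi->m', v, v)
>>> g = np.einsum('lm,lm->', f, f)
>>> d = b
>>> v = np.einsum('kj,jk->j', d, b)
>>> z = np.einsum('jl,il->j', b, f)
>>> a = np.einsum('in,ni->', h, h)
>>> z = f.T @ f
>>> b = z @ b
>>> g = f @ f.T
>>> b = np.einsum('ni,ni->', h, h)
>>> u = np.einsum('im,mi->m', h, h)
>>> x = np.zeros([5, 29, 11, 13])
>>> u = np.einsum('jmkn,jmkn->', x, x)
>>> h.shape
(29, 29)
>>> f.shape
(11, 23)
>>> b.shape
()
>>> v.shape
(23,)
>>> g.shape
(11, 11)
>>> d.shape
(23, 23)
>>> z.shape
(23, 23)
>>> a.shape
()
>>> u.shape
()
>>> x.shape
(5, 29, 11, 13)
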